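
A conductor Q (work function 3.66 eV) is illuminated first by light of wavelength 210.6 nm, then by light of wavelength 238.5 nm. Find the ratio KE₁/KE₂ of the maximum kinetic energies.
1.4476

Using Einstein's equation: KE_max = hc/λ - φ

For λ₁ = 210.6 nm:
E₁ = hc/λ₁ = 5.8872 eV
KE₁ = E₁ - φ = 5.8872 - 3.66 = 2.2272 eV

For λ₂ = 238.5 nm:
E₂ = hc/λ₂ = 5.1985 eV
KE₂ = E₂ - φ = 5.1985 - 3.66 = 1.5385 eV

Ratio: KE₁/KE₂ = 2.2272/1.5385 = 1.4476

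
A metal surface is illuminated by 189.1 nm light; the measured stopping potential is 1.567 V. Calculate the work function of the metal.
4.99 eV

The stopping potential gives the maximum kinetic energy: KE_max = eV_s = 1.567 eV

From Einstein's photoelectric equation: KE_max = hc/λ - φ
Rearranging: φ = hc/λ - KE_max

Calculate photon energy:
E_photon = hc/λ = (6.626×10⁻³⁴ J·s)(3×10⁸ m/s) / (189.1×10⁻⁹ m) = 6.5565 eV

Therefore:
φ = 6.5565 - 1.567 = 4.99 eV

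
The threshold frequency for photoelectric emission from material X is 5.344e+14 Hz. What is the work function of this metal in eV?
2.21 eV

At the threshold frequency, photon energy equals work function:
φ = hf₀

Calculating:
φ = (6.626×10⁻³⁴ J·s)(5.344e+14 Hz)
φ = 2.21 eV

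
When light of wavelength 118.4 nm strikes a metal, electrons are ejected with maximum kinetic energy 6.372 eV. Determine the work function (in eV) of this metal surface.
4.10 eV

From Einstein's photoelectric equation: KE_max = hf - φ = hc/λ - φ

Rearranging for φ:
φ = hc/λ - KE_max

Calculate photon energy:
E_photon = hc/λ = 10.4716 eV

Therefore:
φ = 10.4716 - 6.372 = 4.10 eV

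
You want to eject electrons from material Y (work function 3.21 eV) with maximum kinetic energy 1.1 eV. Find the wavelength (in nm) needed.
287.67 nm

From Einstein's equation: KE_max = hc/λ - φ

Rearranging for λ:
hc/λ = KE_max + φ
λ = hc/(KE_max + φ)

Required photon energy:
E_photon = KE_max + φ = 1.1 + 3.21 = 4.31 eV

Required wavelength:
λ = hc/E_photon = (6.626×10⁻³⁴)(3×10⁸) / (4.31 × 1.602×10⁻¹⁹)
λ = 287.67 nm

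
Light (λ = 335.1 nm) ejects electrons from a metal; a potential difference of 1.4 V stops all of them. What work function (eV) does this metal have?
2.30 eV

The stopping potential gives the maximum kinetic energy: KE_max = eV_s = 1.4 eV

From Einstein's photoelectric equation: KE_max = hc/λ - φ
Rearranging: φ = hc/λ - KE_max

Calculate photon energy:
E_photon = hc/λ = (6.626×10⁻³⁴ J·s)(3×10⁸ m/s) / (335.1×10⁻⁹ m) = 3.6999 eV

Therefore:
φ = 3.6999 - 1.4 = 2.30 eV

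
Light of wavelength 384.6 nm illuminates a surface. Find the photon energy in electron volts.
3.2237 eV

Using E = hf = hc/λ:

E = hc/λ = (6.626×10⁻³⁴ J·s)(3×10⁸ m/s) / (384.6×10⁻⁹ m)
E = 3.2237 eV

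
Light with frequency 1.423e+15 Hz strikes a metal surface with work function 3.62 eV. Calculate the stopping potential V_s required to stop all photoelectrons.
2.2651 V

The stopping potential V_s satisfies: eV_s = KE_max

First, find KE_max using Einstein's equation:
E_photon = hf = (6.626×10⁻³⁴ J·s)(1.423e+15 Hz) = 5.8851 eV
KE_max = E_photon - φ = 5.8851 - 3.62 = 2.2651 eV

Since eV_s = KE_max:
V_s = KE_max/e = 2.2651 V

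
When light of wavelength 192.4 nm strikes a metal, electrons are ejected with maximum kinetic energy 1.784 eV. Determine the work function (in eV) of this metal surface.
4.66 eV

From Einstein's photoelectric equation: KE_max = hf - φ = hc/λ - φ

Rearranging for φ:
φ = hc/λ - KE_max

Calculate photon energy:
E_photon = hc/λ = 6.4441 eV

Therefore:
φ = 6.4441 - 1.784 = 4.66 eV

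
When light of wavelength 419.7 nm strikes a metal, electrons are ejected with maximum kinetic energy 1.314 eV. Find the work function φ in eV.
1.64 eV

From Einstein's photoelectric equation: KE_max = hf - φ = hc/λ - φ

Rearranging for φ:
φ = hc/λ - KE_max

Calculate photon energy:
E_photon = hc/λ = 2.9541 eV

Therefore:
φ = 2.9541 - 1.314 = 1.64 eV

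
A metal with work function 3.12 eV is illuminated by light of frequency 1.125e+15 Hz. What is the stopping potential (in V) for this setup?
1.5326 V

The stopping potential V_s satisfies: eV_s = KE_max

First, find KE_max using Einstein's equation:
E_photon = hf = (6.626×10⁻³⁴ J·s)(1.125e+15 Hz) = 4.6526 eV
KE_max = E_photon - φ = 4.6526 - 3.12 = 1.5326 eV

Since eV_s = KE_max:
V_s = KE_max/e = 1.5326 V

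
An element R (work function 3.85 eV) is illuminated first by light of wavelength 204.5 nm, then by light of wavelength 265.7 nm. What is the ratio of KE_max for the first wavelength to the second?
2.7107

Using Einstein's equation: KE_max = hc/λ - φ

For λ₁ = 204.5 nm:
E₁ = hc/λ₁ = 6.0628 eV
KE₁ = E₁ - φ = 6.0628 - 3.85 = 2.2128 eV

For λ₂ = 265.7 nm:
E₂ = hc/λ₂ = 4.6663 eV
KE₂ = E₂ - φ = 4.6663 - 3.85 = 0.8163 eV

Ratio: KE₁/KE₂ = 2.2128/0.8163 = 2.7107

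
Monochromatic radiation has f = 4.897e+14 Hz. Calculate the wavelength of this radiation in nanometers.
612.20 nm

Using the wave equation: c = fλ

Solving for wavelength:
λ = c/f = (3×10⁸ m/s) / (4.897e+14 Hz)
λ = 612.20 nm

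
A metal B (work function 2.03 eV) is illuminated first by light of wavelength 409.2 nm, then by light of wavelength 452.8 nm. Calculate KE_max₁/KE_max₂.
1.4120

Using Einstein's equation: KE_max = hc/λ - φ

For λ₁ = 409.2 nm:
E₁ = hc/λ₁ = 3.0299 eV
KE₁ = E₁ - φ = 3.0299 - 2.03 = 0.9999 eV

For λ₂ = 452.8 nm:
E₂ = hc/λ₂ = 2.7382 eV
KE₂ = E₂ - φ = 2.7382 - 2.03 = 0.7082 eV

Ratio: KE₁/KE₂ = 0.9999/0.7082 = 1.4120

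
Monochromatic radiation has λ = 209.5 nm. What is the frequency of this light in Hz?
1.4310e+15 Hz

Using the wave equation: c = fλ

Solving for frequency:
f = c/λ = (3×10⁸ m/s) / (209.5×10⁻⁹ m)
f = 1.4310e+15 Hz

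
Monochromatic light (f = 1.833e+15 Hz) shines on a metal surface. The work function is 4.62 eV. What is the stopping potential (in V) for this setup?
2.9607 V

The stopping potential V_s satisfies: eV_s = KE_max

First, find KE_max using Einstein's equation:
E_photon = hf = (6.626×10⁻³⁴ J·s)(1.833e+15 Hz) = 7.5807 eV
KE_max = E_photon - φ = 7.5807 - 4.62 = 2.9607 eV

Since eV_s = KE_max:
V_s = KE_max/e = 2.9607 V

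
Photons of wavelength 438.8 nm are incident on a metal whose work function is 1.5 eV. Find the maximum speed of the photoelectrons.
6.8284e+05 m/s

First, find the maximum kinetic energy:
E_photon = hc/λ = 2.8255 eV
KE_max = E_photon - φ = 2.8255 - 1.5 = 1.3255 eV

Convert to Joules: KE_max = 1.3255 × 1.602×10⁻¹⁹ J = 2.1237e-19 J

Then use KE = ½mv² to find velocity:
v = √(2·KE/m) = √(2 × 2.1237e-19 J / 9.109e-31 kg)
v = 6.8284e+05 m/s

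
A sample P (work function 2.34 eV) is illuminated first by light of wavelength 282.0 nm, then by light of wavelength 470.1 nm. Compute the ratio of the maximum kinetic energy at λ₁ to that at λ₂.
6.9153

Using Einstein's equation: KE_max = hc/λ - φ

For λ₁ = 282.0 nm:
E₁ = hc/λ₁ = 4.3966 eV
KE₁ = E₁ - φ = 4.3966 - 2.34 = 2.0566 eV

For λ₂ = 470.1 nm:
E₂ = hc/λ₂ = 2.6374 eV
KE₂ = E₂ - φ = 2.6374 - 2.34 = 0.2974 eV

Ratio: KE₁/KE₂ = 2.0566/0.2974 = 6.9153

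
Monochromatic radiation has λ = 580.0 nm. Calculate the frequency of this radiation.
5.1688e+14 Hz

Using the wave equation: c = fλ

Solving for frequency:
f = c/λ = (3×10⁸ m/s) / (580.0×10⁻⁹ m)
f = 5.1688e+14 Hz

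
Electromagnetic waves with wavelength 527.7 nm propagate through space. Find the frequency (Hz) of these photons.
5.6811e+14 Hz

Using the wave equation: c = fλ

Solving for frequency:
f = c/λ = (3×10⁸ m/s) / (527.7×10⁻⁹ m)
f = 5.6811e+14 Hz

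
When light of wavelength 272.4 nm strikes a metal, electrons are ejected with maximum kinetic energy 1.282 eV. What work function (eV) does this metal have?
3.27 eV

From Einstein's photoelectric equation: KE_max = hf - φ = hc/λ - φ

Rearranging for φ:
φ = hc/λ - KE_max

Calculate photon energy:
E_photon = hc/λ = 4.5515 eV

Therefore:
φ = 4.5515 - 1.282 = 3.27 eV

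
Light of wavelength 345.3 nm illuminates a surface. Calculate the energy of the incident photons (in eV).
3.5906 eV

Using E = hf = hc/λ:

E = hc/λ = (6.626×10⁻³⁴ J·s)(3×10⁸ m/s) / (345.3×10⁻⁹ m)
E = 3.5906 eV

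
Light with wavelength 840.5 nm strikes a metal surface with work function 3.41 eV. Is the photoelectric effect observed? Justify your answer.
No

For photoemission, the photon energy must exceed the work function.

Photon energy: E = hc/λ = 1.4751 eV
Work function: φ = 3.41 eV

Since E_photon (1.4751 eV) < φ (3.41 eV), photoemission will NOT occur.
The threshold wavelength is λ₀ = hc/φ = 363.6 nm.
Since 840.5 nm > 363.6 nm, the photons lack sufficient energy.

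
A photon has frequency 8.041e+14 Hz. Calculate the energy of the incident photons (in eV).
3.3255 eV

Using E = hf:

E = hf = (6.626×10⁻³⁴ J·s)(8.041e+14 Hz)
E = 3.3255 eV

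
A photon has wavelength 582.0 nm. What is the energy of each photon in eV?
2.1303 eV

Using E = hf = hc/λ:

E = hc/λ = (6.626×10⁻³⁴ J·s)(3×10⁸ m/s) / (582.0×10⁻⁹ m)
E = 2.1303 eV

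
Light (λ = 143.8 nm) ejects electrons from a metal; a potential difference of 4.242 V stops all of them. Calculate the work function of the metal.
4.38 eV

The stopping potential gives the maximum kinetic energy: KE_max = eV_s = 4.242 eV

From Einstein's photoelectric equation: KE_max = hc/λ - φ
Rearranging: φ = hc/λ - KE_max

Calculate photon energy:
E_photon = hc/λ = (6.626×10⁻³⁴ J·s)(3×10⁸ m/s) / (143.8×10⁻⁹ m) = 8.6220 eV

Therefore:
φ = 8.6220 - 4.242 = 4.38 eV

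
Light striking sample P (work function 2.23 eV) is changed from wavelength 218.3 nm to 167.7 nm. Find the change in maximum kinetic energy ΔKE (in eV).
1.7137 eV

Using Einstein's equation: KE_max = hc/λ - φ

For λ₁ = 218.3 nm:
KE₁ = hc/λ₁ - φ = 5.6795 - 2.23 = 3.4495 eV

For λ₂ = 167.7 nm:
KE₂ = hc/λ₂ - φ = 7.3932 - 2.23 = 5.1632 eV

Change in KE:
ΔKE = KE₂ - KE₁ = 5.1632 - 3.4495 = 1.7137 eV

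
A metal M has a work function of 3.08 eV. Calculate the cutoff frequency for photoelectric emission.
7.4474e+14 Hz

The threshold frequency is when the photon energy equals the work function:
hf₀ = φ

Solving for f₀:
f₀ = φ/h = (3.08 eV × 1.602×10⁻¹⁹ J/eV) / (6.626×10⁻³⁴ J·s)
f₀ = 7.4474e+14 Hz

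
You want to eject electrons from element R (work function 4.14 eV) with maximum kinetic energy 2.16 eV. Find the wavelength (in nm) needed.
196.80 nm

From Einstein's equation: KE_max = hc/λ - φ

Rearranging for λ:
hc/λ = KE_max + φ
λ = hc/(KE_max + φ)

Required photon energy:
E_photon = KE_max + φ = 2.16 + 4.14 = 6.30 eV

Required wavelength:
λ = hc/E_photon = (6.626×10⁻³⁴)(3×10⁸) / (6.30 × 1.602×10⁻¹⁹)
λ = 196.80 nm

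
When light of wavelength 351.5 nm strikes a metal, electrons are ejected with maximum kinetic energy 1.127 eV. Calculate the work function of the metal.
2.40 eV

From Einstein's photoelectric equation: KE_max = hf - φ = hc/λ - φ

Rearranging for φ:
φ = hc/λ - KE_max

Calculate photon energy:
E_photon = hc/λ = 3.5273 eV

Therefore:
φ = 3.5273 - 1.127 = 2.40 eV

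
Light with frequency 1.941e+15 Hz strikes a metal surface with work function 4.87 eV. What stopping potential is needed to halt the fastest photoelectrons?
3.1573 V

The stopping potential V_s satisfies: eV_s = KE_max

First, find KE_max using Einstein's equation:
E_photon = hf = (6.626×10⁻³⁴ J·s)(1.941e+15 Hz) = 8.0273 eV
KE_max = E_photon - φ = 8.0273 - 4.87 = 3.1573 eV

Since eV_s = KE_max:
V_s = KE_max/e = 3.1573 V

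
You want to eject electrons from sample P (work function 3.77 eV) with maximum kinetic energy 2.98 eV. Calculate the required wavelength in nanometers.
183.68 nm

From Einstein's equation: KE_max = hc/λ - φ

Rearranging for λ:
hc/λ = KE_max + φ
λ = hc/(KE_max + φ)

Required photon energy:
E_photon = KE_max + φ = 2.98 + 3.77 = 6.75 eV

Required wavelength:
λ = hc/E_photon = (6.626×10⁻³⁴)(3×10⁸) / (6.75 × 1.602×10⁻¹⁹)
λ = 183.68 nm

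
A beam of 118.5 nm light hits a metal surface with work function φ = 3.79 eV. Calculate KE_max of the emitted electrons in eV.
6.6728 eV

Using Einstein's photoelectric equation: KE_max = hf - φ = hc/λ - φ

First, calculate the photon energy:
E_photon = hc/λ = (6.626×10⁻³⁴ J·s)(3×10⁸ m/s) / (118.5×10⁻⁹ m)
E_photon = 10.4628 eV

Then, the maximum kinetic energy:
KE_max = E_photon - φ = 10.4628 eV - 3.79 eV = 6.6728 eV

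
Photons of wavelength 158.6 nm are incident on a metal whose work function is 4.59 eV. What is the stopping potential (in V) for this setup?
3.2274 V

The stopping potential V_s satisfies: eV_s = KE_max

First, find KE_max using Einstein's equation:
E_photon = hc/λ = 7.8174 eV
KE_max = E_photon - φ = 7.8174 - 4.59 = 3.2274 eV

Since eV_s = KE_max:
V_s = KE_max/e = 3.2274 V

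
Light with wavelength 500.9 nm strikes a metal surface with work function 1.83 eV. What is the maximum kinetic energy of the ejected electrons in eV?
0.6452 eV

Using Einstein's photoelectric equation: KE_max = hf - φ = hc/λ - φ

First, calculate the photon energy:
E_photon = hc/λ = (6.626×10⁻³⁴ J·s)(3×10⁸ m/s) / (500.9×10⁻⁹ m)
E_photon = 2.4752 eV

Then, the maximum kinetic energy:
KE_max = E_photon - φ = 2.4752 eV - 1.83 eV = 0.6452 eV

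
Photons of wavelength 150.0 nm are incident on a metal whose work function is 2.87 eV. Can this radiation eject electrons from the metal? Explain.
Yes

For photoemission, the photon energy must exceed the work function.

Photon energy: E = hc/λ = 8.2656 eV
Work function: φ = 2.87 eV

Since E_photon (8.2656 eV) > φ (2.87 eV), photoemission WILL occur.
The threshold wavelength is λ₀ = hc/φ = 432.0 nm.
Since 150.0 nm < 432.0 nm, the light has sufficient energy.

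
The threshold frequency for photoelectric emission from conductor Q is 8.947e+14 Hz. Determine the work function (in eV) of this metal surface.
3.70 eV

At the threshold frequency, photon energy equals work function:
φ = hf₀

Calculating:
φ = (6.626×10⁻³⁴ J·s)(8.947e+14 Hz)
φ = 3.70 eV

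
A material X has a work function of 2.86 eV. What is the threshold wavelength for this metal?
433.51 nm

The threshold wavelength is when the photon energy equals the work function:
hc/λ₀ = φ

Solving for λ₀:
λ₀ = hc/φ = (6.626×10⁻³⁴ J·s)(3×10⁸ m/s) / (2.86 eV × 1.602×10⁻¹⁹ J/eV)
λ₀ = 433.51 nm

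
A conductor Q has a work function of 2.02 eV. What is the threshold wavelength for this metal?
613.78 nm

The threshold wavelength is when the photon energy equals the work function:
hc/λ₀ = φ

Solving for λ₀:
λ₀ = hc/φ = (6.626×10⁻³⁴ J·s)(3×10⁸ m/s) / (2.02 eV × 1.602×10⁻¹⁹ J/eV)
λ₀ = 613.78 nm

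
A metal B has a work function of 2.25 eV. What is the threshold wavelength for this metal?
551.04 nm

The threshold wavelength is when the photon energy equals the work function:
hc/λ₀ = φ

Solving for λ₀:
λ₀ = hc/φ = (6.626×10⁻³⁴ J·s)(3×10⁸ m/s) / (2.25 eV × 1.602×10⁻¹⁹ J/eV)
λ₀ = 551.04 nm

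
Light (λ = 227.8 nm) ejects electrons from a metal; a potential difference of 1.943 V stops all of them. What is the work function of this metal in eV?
3.50 eV

The stopping potential gives the maximum kinetic energy: KE_max = eV_s = 1.943 eV

From Einstein's photoelectric equation: KE_max = hc/λ - φ
Rearranging: φ = hc/λ - KE_max

Calculate photon energy:
E_photon = hc/λ = (6.626×10⁻³⁴ J·s)(3×10⁸ m/s) / (227.8×10⁻⁹ m) = 5.4427 eV

Therefore:
φ = 5.4427 - 1.943 = 3.50 eV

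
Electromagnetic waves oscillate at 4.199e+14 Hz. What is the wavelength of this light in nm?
713.96 nm

Using the wave equation: c = fλ

Solving for wavelength:
λ = c/f = (3×10⁸ m/s) / (4.199e+14 Hz)
λ = 713.96 nm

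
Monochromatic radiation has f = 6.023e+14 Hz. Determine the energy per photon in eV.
2.4909 eV

Using E = hf:

E = hf = (6.626×10⁻³⁴ J·s)(6.023e+14 Hz)
E = 2.4909 eV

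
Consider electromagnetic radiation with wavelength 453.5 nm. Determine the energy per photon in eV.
2.7339 eV

Using E = hf = hc/λ:

E = hc/λ = (6.626×10⁻³⁴ J·s)(3×10⁸ m/s) / (453.5×10⁻⁹ m)
E = 2.7339 eV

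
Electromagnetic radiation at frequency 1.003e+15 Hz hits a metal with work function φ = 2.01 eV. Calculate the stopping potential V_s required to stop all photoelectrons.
2.1381 V

The stopping potential V_s satisfies: eV_s = KE_max

First, find KE_max using Einstein's equation:
E_photon = hf = (6.626×10⁻³⁴ J·s)(1.003e+15 Hz) = 4.1481 eV
KE_max = E_photon - φ = 4.1481 - 2.01 = 2.1381 eV

Since eV_s = KE_max:
V_s = KE_max/e = 2.1381 V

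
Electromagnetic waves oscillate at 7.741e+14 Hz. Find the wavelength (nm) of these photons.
387.28 nm

Using the wave equation: c = fλ

Solving for wavelength:
λ = c/f = (3×10⁸ m/s) / (7.741e+14 Hz)
λ = 387.28 nm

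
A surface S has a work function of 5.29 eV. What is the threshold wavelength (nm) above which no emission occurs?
234.37 nm

The threshold wavelength is when the photon energy equals the work function:
hc/λ₀ = φ

Solving for λ₀:
λ₀ = hc/φ = (6.626×10⁻³⁴ J·s)(3×10⁸ m/s) / (5.29 eV × 1.602×10⁻¹⁹ J/eV)
λ₀ = 234.37 nm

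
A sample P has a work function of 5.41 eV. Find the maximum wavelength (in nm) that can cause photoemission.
229.18 nm

The threshold wavelength is when the photon energy equals the work function:
hc/λ₀ = φ

Solving for λ₀:
λ₀ = hc/φ = (6.626×10⁻³⁴ J·s)(3×10⁸ m/s) / (5.41 eV × 1.602×10⁻¹⁹ J/eV)
λ₀ = 229.18 nm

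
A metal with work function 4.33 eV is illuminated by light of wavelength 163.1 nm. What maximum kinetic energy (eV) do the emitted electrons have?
3.2717 eV

Using Einstein's photoelectric equation: KE_max = hf - φ = hc/λ - φ

First, calculate the photon energy:
E_photon = hc/λ = (6.626×10⁻³⁴ J·s)(3×10⁸ m/s) / (163.1×10⁻⁹ m)
E_photon = 7.6017 eV

Then, the maximum kinetic energy:
KE_max = E_photon - φ = 7.6017 eV - 4.33 eV = 3.2717 eV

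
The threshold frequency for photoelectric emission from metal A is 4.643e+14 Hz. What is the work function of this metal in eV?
1.92 eV

At the threshold frequency, photon energy equals work function:
φ = hf₀

Calculating:
φ = (6.626×10⁻³⁴ J·s)(4.643e+14 Hz)
φ = 1.92 eV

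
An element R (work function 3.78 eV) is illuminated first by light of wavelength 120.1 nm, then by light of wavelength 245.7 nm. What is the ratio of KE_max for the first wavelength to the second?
5.1679

Using Einstein's equation: KE_max = hc/λ - φ

For λ₁ = 120.1 nm:
E₁ = hc/λ₁ = 10.3234 eV
KE₁ = E₁ - φ = 10.3234 - 3.78 = 6.5434 eV

For λ₂ = 245.7 nm:
E₂ = hc/λ₂ = 5.0462 eV
KE₂ = E₂ - φ = 5.0462 - 3.78 = 1.2662 eV

Ratio: KE₁/KE₂ = 6.5434/1.2662 = 5.1679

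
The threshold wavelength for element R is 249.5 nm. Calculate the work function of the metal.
4.97 eV

At the threshold wavelength, photon energy equals work function:
φ = hc/λ₀

Calculating:
φ = (6.626×10⁻³⁴ J·s)(3×10⁸ m/s) / (249.5×10⁻⁹ m)
φ = 4.97 eV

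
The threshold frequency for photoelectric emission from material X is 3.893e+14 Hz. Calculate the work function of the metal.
1.61 eV

At the threshold frequency, photon energy equals work function:
φ = hf₀

Calculating:
φ = (6.626×10⁻³⁴ J·s)(3.893e+14 Hz)
φ = 1.61 eV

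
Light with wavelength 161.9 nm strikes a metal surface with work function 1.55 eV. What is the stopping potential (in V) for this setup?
6.1081 V

The stopping potential V_s satisfies: eV_s = KE_max

First, find KE_max using Einstein's equation:
E_photon = hc/λ = 7.6581 eV
KE_max = E_photon - φ = 7.6581 - 1.55 = 6.1081 eV

Since eV_s = KE_max:
V_s = KE_max/e = 6.1081 V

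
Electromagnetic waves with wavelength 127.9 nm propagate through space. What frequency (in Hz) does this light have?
2.3440e+15 Hz

Using the wave equation: c = fλ

Solving for frequency:
f = c/λ = (3×10⁸ m/s) / (127.9×10⁻⁹ m)
f = 2.3440e+15 Hz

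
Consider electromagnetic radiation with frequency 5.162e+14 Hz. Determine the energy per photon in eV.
2.1348 eV

Using E = hf:

E = hf = (6.626×10⁻³⁴ J·s)(5.162e+14 Hz)
E = 2.1348 eV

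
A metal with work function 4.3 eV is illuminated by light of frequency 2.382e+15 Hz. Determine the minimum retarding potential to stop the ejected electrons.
5.5512 V

The stopping potential V_s satisfies: eV_s = KE_max

First, find KE_max using Einstein's equation:
E_photon = hf = (6.626×10⁻³⁴ J·s)(2.382e+15 Hz) = 9.8512 eV
KE_max = E_photon - φ = 9.8512 - 4.3 = 5.5512 eV

Since eV_s = KE_max:
V_s = KE_max/e = 5.5512 V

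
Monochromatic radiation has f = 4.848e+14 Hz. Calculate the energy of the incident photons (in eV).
2.0050 eV

Using E = hf:

E = hf = (6.626×10⁻³⁴ J·s)(4.848e+14 Hz)
E = 2.0050 eV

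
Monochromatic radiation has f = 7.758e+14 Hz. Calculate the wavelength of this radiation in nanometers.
386.43 nm

Using the wave equation: c = fλ

Solving for wavelength:
λ = c/f = (3×10⁸ m/s) / (7.758e+14 Hz)
λ = 386.43 nm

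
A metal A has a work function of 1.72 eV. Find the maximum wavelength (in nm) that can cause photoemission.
720.84 nm

The threshold wavelength is when the photon energy equals the work function:
hc/λ₀ = φ

Solving for λ₀:
λ₀ = hc/φ = (6.626×10⁻³⁴ J·s)(3×10⁸ m/s) / (1.72 eV × 1.602×10⁻¹⁹ J/eV)
λ₀ = 720.84 nm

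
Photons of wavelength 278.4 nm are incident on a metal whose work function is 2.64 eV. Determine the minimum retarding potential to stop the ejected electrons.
1.8135 V

The stopping potential V_s satisfies: eV_s = KE_max

First, find KE_max using Einstein's equation:
E_photon = hc/λ = 4.4535 eV
KE_max = E_photon - φ = 4.4535 - 2.64 = 1.8135 eV

Since eV_s = KE_max:
V_s = KE_max/e = 1.8135 V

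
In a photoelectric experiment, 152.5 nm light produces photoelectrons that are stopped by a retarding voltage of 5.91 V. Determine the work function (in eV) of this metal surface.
2.22 eV

The stopping potential gives the maximum kinetic energy: KE_max = eV_s = 5.91 eV

From Einstein's photoelectric equation: KE_max = hc/λ - φ
Rearranging: φ = hc/λ - KE_max

Calculate photon energy:
E_photon = hc/λ = (6.626×10⁻³⁴ J·s)(3×10⁸ m/s) / (152.5×10⁻⁹ m) = 8.1301 eV

Therefore:
φ = 8.1301 - 5.91 = 2.22 eV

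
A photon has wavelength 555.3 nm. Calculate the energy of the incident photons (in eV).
2.2327 eV

Using E = hf = hc/λ:

E = hc/λ = (6.626×10⁻³⁴ J·s)(3×10⁸ m/s) / (555.3×10⁻⁹ m)
E = 2.2327 eV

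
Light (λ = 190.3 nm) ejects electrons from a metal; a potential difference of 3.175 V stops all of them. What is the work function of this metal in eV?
3.34 eV

The stopping potential gives the maximum kinetic energy: KE_max = eV_s = 3.175 eV

From Einstein's photoelectric equation: KE_max = hc/λ - φ
Rearranging: φ = hc/λ - KE_max

Calculate photon energy:
E_photon = hc/λ = (6.626×10⁻³⁴ J·s)(3×10⁸ m/s) / (190.3×10⁻⁹ m) = 6.5152 eV

Therefore:
φ = 6.5152 - 3.175 = 3.34 eV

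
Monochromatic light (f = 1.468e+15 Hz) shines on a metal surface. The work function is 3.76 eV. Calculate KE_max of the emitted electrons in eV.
2.3112 eV

Using Einstein's photoelectric equation: KE_max = hf - φ

First, calculate the photon energy:
E_photon = hf = (6.626×10⁻³⁴ J·s)(1.468e+15 Hz)
E_photon = 6.0712 eV

Then, the maximum kinetic energy:
KE_max = E_photon - φ = 6.0712 eV - 3.76 eV = 2.3112 eV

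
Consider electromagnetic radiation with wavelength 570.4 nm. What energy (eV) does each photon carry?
2.1736 eV

Using E = hf = hc/λ:

E = hc/λ = (6.626×10⁻³⁴ J·s)(3×10⁸ m/s) / (570.4×10⁻⁹ m)
E = 2.1736 eV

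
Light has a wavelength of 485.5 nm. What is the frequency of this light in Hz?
6.1749e+14 Hz

Using the wave equation: c = fλ

Solving for frequency:
f = c/λ = (3×10⁸ m/s) / (485.5×10⁻⁹ m)
f = 6.1749e+14 Hz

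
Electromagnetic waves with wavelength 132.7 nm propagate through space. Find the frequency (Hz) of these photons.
2.2592e+15 Hz

Using the wave equation: c = fλ

Solving for frequency:
f = c/λ = (3×10⁸ m/s) / (132.7×10⁻⁹ m)
f = 2.2592e+15 Hz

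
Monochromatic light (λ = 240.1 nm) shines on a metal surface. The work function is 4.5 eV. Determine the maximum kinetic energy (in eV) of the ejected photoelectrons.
0.6639 eV

Using Einstein's photoelectric equation: KE_max = hf - φ = hc/λ - φ

First, calculate the photon energy:
E_photon = hc/λ = (6.626×10⁻³⁴ J·s)(3×10⁸ m/s) / (240.1×10⁻⁹ m)
E_photon = 5.1639 eV

Then, the maximum kinetic energy:
KE_max = E_photon - φ = 5.1639 eV - 4.5 eV = 0.6639 eV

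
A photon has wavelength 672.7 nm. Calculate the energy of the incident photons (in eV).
1.8431 eV

Using E = hf = hc/λ:

E = hc/λ = (6.626×10⁻³⁴ J·s)(3×10⁸ m/s) / (672.7×10⁻⁹ m)
E = 1.8431 eV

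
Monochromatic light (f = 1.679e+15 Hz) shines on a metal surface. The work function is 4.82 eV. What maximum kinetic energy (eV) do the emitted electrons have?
2.1238 eV

Using Einstein's photoelectric equation: KE_max = hf - φ

First, calculate the photon energy:
E_photon = hf = (6.626×10⁻³⁴ J·s)(1.679e+15 Hz)
E_photon = 6.9438 eV

Then, the maximum kinetic energy:
KE_max = E_photon - φ = 6.9438 eV - 4.82 eV = 2.1238 eV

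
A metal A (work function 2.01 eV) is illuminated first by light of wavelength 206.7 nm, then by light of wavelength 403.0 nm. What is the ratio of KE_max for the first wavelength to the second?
3.7395

Using Einstein's equation: KE_max = hc/λ - φ

For λ₁ = 206.7 nm:
E₁ = hc/λ₁ = 5.9983 eV
KE₁ = E₁ - φ = 5.9983 - 2.01 = 3.9883 eV

For λ₂ = 403.0 nm:
E₂ = hc/λ₂ = 3.0765 eV
KE₂ = E₂ - φ = 3.0765 - 2.01 = 1.0665 eV

Ratio: KE₁/KE₂ = 3.9883/1.0665 = 3.7395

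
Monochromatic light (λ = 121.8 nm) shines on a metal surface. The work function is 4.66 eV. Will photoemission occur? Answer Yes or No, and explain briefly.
Yes

For photoemission, the photon energy must exceed the work function.

Photon energy: E = hc/λ = 10.1793 eV
Work function: φ = 4.66 eV

Since E_photon (10.1793 eV) > φ (4.66 eV), photoemission WILL occur.
The threshold wavelength is λ₀ = hc/φ = 266.1 nm.
Since 121.8 nm < 266.1 nm, the light has sufficient energy.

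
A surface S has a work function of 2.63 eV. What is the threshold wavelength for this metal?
471.42 nm

The threshold wavelength is when the photon energy equals the work function:
hc/λ₀ = φ

Solving for λ₀:
λ₀ = hc/φ = (6.626×10⁻³⁴ J·s)(3×10⁸ m/s) / (2.63 eV × 1.602×10⁻¹⁹ J/eV)
λ₀ = 471.42 nm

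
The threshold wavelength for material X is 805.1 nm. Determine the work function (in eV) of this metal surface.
1.54 eV

At the threshold wavelength, photon energy equals work function:
φ = hc/λ₀

Calculating:
φ = (6.626×10⁻³⁴ J·s)(3×10⁸ m/s) / (805.1×10⁻⁹ m)
φ = 1.54 eV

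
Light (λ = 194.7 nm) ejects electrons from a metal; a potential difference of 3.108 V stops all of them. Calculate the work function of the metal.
3.26 eV

The stopping potential gives the maximum kinetic energy: KE_max = eV_s = 3.108 eV

From Einstein's photoelectric equation: KE_max = hc/λ - φ
Rearranging: φ = hc/λ - KE_max

Calculate photon energy:
E_photon = hc/λ = (6.626×10⁻³⁴ J·s)(3×10⁸ m/s) / (194.7×10⁻⁹ m) = 6.3680 eV

Therefore:
φ = 6.3680 - 3.108 = 3.26 eV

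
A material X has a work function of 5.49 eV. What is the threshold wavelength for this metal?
225.84 nm

The threshold wavelength is when the photon energy equals the work function:
hc/λ₀ = φ

Solving for λ₀:
λ₀ = hc/φ = (6.626×10⁻³⁴ J·s)(3×10⁸ m/s) / (5.49 eV × 1.602×10⁻¹⁹ J/eV)
λ₀ = 225.84 nm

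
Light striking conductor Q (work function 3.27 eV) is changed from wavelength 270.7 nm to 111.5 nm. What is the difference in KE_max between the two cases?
6.5395 eV

Using Einstein's equation: KE_max = hc/λ - φ

For λ₁ = 270.7 nm:
KE₁ = hc/λ₁ - φ = 4.5801 - 3.27 = 1.3101 eV

For λ₂ = 111.5 nm:
KE₂ = hc/λ₂ - φ = 11.1197 - 3.27 = 7.8497 eV

Change in KE:
ΔKE = KE₂ - KE₁ = 7.8497 - 1.3101 = 6.5395 eV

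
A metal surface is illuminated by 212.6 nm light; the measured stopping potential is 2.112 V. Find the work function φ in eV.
3.72 eV

The stopping potential gives the maximum kinetic energy: KE_max = eV_s = 2.112 eV

From Einstein's photoelectric equation: KE_max = hc/λ - φ
Rearranging: φ = hc/λ - KE_max

Calculate photon energy:
E_photon = hc/λ = (6.626×10⁻³⁴ J·s)(3×10⁸ m/s) / (212.6×10⁻⁹ m) = 5.8318 eV

Therefore:
φ = 5.8318 - 2.112 = 3.72 eV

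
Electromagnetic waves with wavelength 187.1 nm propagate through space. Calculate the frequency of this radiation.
1.6023e+15 Hz

Using the wave equation: c = fλ

Solving for frequency:
f = c/λ = (3×10⁸ m/s) / (187.1×10⁻⁹ m)
f = 1.6023e+15 Hz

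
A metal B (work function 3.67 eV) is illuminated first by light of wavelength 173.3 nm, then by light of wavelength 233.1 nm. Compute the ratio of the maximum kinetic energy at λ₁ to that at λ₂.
2.1131

Using Einstein's equation: KE_max = hc/λ - φ

For λ₁ = 173.3 nm:
E₁ = hc/λ₁ = 7.1543 eV
KE₁ = E₁ - φ = 7.1543 - 3.67 = 3.4843 eV

For λ₂ = 233.1 nm:
E₂ = hc/λ₂ = 5.3189 eV
KE₂ = E₂ - φ = 5.3189 - 3.67 = 1.6489 eV

Ratio: KE₁/KE₂ = 3.4843/1.6489 = 2.1131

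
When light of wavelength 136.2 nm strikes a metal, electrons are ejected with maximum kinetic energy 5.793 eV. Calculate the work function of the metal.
3.31 eV

From Einstein's photoelectric equation: KE_max = hf - φ = hc/λ - φ

Rearranging for φ:
φ = hc/λ - KE_max

Calculate photon energy:
E_photon = hc/λ = 9.1031 eV

Therefore:
φ = 9.1031 - 5.793 = 3.31 eV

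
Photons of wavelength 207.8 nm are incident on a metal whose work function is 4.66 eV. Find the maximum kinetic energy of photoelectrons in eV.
1.3065 eV

Using Einstein's photoelectric equation: KE_max = hf - φ = hc/λ - φ

First, calculate the photon energy:
E_photon = hc/λ = (6.626×10⁻³⁴ J·s)(3×10⁸ m/s) / (207.8×10⁻⁹ m)
E_photon = 5.9665 eV

Then, the maximum kinetic energy:
KE_max = E_photon - φ = 5.9665 eV - 4.66 eV = 1.3065 eV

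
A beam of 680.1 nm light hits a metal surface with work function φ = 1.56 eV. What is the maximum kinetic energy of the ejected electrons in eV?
0.2630 eV

Using Einstein's photoelectric equation: KE_max = hf - φ = hc/λ - φ

First, calculate the photon energy:
E_photon = hc/λ = (6.626×10⁻³⁴ J·s)(3×10⁸ m/s) / (680.1×10⁻⁹ m)
E_photon = 1.8230 eV

Then, the maximum kinetic energy:
KE_max = E_photon - φ = 1.8230 eV - 1.56 eV = 0.2630 eV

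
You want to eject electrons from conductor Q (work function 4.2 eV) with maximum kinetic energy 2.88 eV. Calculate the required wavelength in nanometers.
175.12 nm

From Einstein's equation: KE_max = hc/λ - φ

Rearranging for λ:
hc/λ = KE_max + φ
λ = hc/(KE_max + φ)

Required photon energy:
E_photon = KE_max + φ = 2.88 + 4.2 = 7.08 eV

Required wavelength:
λ = hc/E_photon = (6.626×10⁻³⁴)(3×10⁸) / (7.08 × 1.602×10⁻¹⁹)
λ = 175.12 nm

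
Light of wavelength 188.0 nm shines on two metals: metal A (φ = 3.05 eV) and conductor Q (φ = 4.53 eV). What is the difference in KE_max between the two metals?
1.4800 eV

Using KE_max = hc/λ - φ for each metal:

Photon energy: E = hc/λ = 6.5949 eV

For metal A (φ₁ = 3.05 eV):
KE₁ = E - φ₁ = 6.5949 - 3.05 = 3.5449 eV

For conductor Q (φ₂ = 4.53 eV):
KE₂ = E - φ₂ = 6.5949 - 4.53 = 2.0649 eV

Difference:
ΔKE = KE₁ - KE₂ = 3.5449 - 2.0649 = 1.4800 eV

Note: The difference equals the difference in work functions: 4.53 - 3.05 = 1.48 eV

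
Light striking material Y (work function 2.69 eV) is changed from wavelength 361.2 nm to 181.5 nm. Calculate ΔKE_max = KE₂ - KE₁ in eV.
3.3985 eV

Using Einstein's equation: KE_max = hc/λ - φ

For λ₁ = 361.2 nm:
KE₁ = hc/λ₁ - φ = 3.4326 - 2.69 = 0.7426 eV

For λ₂ = 181.5 nm:
KE₂ = hc/λ₂ - φ = 6.8311 - 2.69 = 4.1411 eV

Change in KE:
ΔKE = KE₂ - KE₁ = 4.1411 - 0.7426 = 3.3985 eV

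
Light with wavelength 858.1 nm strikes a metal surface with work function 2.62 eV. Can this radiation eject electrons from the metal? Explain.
No

For photoemission, the photon energy must exceed the work function.

Photon energy: E = hc/λ = 1.4449 eV
Work function: φ = 2.62 eV

Since E_photon (1.4449 eV) < φ (2.62 eV), photoemission will NOT occur.
The threshold wavelength is λ₀ = hc/φ = 473.2 nm.
Since 858.1 nm > 473.2 nm, the photons lack sufficient energy.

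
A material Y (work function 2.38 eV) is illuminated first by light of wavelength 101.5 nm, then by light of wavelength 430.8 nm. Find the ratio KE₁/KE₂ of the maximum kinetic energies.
19.7494

Using Einstein's equation: KE_max = hc/λ - φ

For λ₁ = 101.5 nm:
E₁ = hc/λ₁ = 12.2152 eV
KE₁ = E₁ - φ = 12.2152 - 2.38 = 9.8352 eV

For λ₂ = 430.8 nm:
E₂ = hc/λ₂ = 2.8780 eV
KE₂ = E₂ - φ = 2.8780 - 2.38 = 0.4980 eV

Ratio: KE₁/KE₂ = 9.8352/0.4980 = 19.7494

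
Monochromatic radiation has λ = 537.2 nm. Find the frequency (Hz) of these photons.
5.5806e+14 Hz

Using the wave equation: c = fλ

Solving for frequency:
f = c/λ = (3×10⁸ m/s) / (537.2×10⁻⁹ m)
f = 5.5806e+14 Hz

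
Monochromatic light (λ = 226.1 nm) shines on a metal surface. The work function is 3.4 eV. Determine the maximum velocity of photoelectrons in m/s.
8.5612e+05 m/s

First, find the maximum kinetic energy:
E_photon = hc/λ = 5.4836 eV
KE_max = E_photon - φ = 5.4836 - 3.4 = 2.0836 eV

Convert to Joules: KE_max = 2.0836 × 1.602×10⁻¹⁹ J = 3.3383e-19 J

Then use KE = ½mv² to find velocity:
v = √(2·KE/m) = √(2 × 3.3383e-19 J / 9.109e-31 kg)
v = 8.5612e+05 m/s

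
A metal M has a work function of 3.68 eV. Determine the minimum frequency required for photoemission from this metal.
8.8982e+14 Hz

The threshold frequency is when the photon energy equals the work function:
hf₀ = φ

Solving for f₀:
f₀ = φ/h = (3.68 eV × 1.602×10⁻¹⁹ J/eV) / (6.626×10⁻³⁴ J·s)
f₀ = 8.8982e+14 Hz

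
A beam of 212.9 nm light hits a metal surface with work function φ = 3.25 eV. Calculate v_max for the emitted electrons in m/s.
9.5147e+05 m/s

First, find the maximum kinetic energy:
E_photon = hc/λ = 5.8236 eV
KE_max = E_photon - φ = 5.8236 - 3.25 = 2.5736 eV

Convert to Joules: KE_max = 2.5736 × 1.602×10⁻¹⁹ J = 4.1233e-19 J

Then use KE = ½mv² to find velocity:
v = √(2·KE/m) = √(2 × 4.1233e-19 J / 9.109e-31 kg)
v = 9.5147e+05 m/s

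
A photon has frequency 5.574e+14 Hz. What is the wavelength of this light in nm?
537.84 nm

Using the wave equation: c = fλ

Solving for wavelength:
λ = c/f = (3×10⁸ m/s) / (5.574e+14 Hz)
λ = 537.84 nm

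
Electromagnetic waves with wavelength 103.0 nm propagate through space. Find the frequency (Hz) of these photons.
2.9106e+15 Hz

Using the wave equation: c = fλ

Solving for frequency:
f = c/λ = (3×10⁸ m/s) / (103.0×10⁻⁹ m)
f = 2.9106e+15 Hz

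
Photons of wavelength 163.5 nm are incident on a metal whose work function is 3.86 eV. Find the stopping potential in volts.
3.7231 V

The stopping potential V_s satisfies: eV_s = KE_max

First, find KE_max using Einstein's equation:
E_photon = hc/λ = 7.5831 eV
KE_max = E_photon - φ = 7.5831 - 3.86 = 3.7231 eV

Since eV_s = KE_max:
V_s = KE_max/e = 3.7231 V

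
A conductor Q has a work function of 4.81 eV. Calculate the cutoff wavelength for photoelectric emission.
257.76 nm

The threshold wavelength is when the photon energy equals the work function:
hc/λ₀ = φ

Solving for λ₀:
λ₀ = hc/φ = (6.626×10⁻³⁴ J·s)(3×10⁸ m/s) / (4.81 eV × 1.602×10⁻¹⁹ J/eV)
λ₀ = 257.76 nm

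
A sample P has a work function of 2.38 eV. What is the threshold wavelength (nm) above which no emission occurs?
520.94 nm

The threshold wavelength is when the photon energy equals the work function:
hc/λ₀ = φ

Solving for λ₀:
λ₀ = hc/φ = (6.626×10⁻³⁴ J·s)(3×10⁸ m/s) / (2.38 eV × 1.602×10⁻¹⁹ J/eV)
λ₀ = 520.94 nm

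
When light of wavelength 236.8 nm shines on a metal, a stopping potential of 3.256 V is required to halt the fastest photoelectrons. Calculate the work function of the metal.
1.98 eV

The stopping potential gives the maximum kinetic energy: KE_max = eV_s = 3.256 eV

From Einstein's photoelectric equation: KE_max = hc/λ - φ
Rearranging: φ = hc/λ - KE_max

Calculate photon energy:
E_photon = hc/λ = (6.626×10⁻³⁴ J·s)(3×10⁸ m/s) / (236.8×10⁻⁹ m) = 5.2358 eV

Therefore:
φ = 5.2358 - 3.256 = 1.98 eV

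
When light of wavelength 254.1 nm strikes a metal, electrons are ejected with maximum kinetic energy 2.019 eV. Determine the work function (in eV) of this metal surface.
2.86 eV

From Einstein's photoelectric equation: KE_max = hf - φ = hc/λ - φ

Rearranging for φ:
φ = hc/λ - KE_max

Calculate photon energy:
E_photon = hc/λ = 4.8793 eV

Therefore:
φ = 4.8793 - 2.019 = 2.86 eV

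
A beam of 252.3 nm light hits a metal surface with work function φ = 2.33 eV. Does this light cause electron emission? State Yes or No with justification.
Yes

For photoemission, the photon energy must exceed the work function.

Photon energy: E = hc/λ = 4.9142 eV
Work function: φ = 2.33 eV

Since E_photon (4.9142 eV) > φ (2.33 eV), photoemission WILL occur.
The threshold wavelength is λ₀ = hc/φ = 532.1 nm.
Since 252.3 nm < 532.1 nm, the light has sufficient energy.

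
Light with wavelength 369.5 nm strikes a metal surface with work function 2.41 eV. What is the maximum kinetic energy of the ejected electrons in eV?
0.9455 eV

Using Einstein's photoelectric equation: KE_max = hf - φ = hc/λ - φ

First, calculate the photon energy:
E_photon = hc/λ = (6.626×10⁻³⁴ J·s)(3×10⁸ m/s) / (369.5×10⁻⁹ m)
E_photon = 3.3555 eV

Then, the maximum kinetic energy:
KE_max = E_photon - φ = 3.3555 eV - 2.41 eV = 0.9455 eV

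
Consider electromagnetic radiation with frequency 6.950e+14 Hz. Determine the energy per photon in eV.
2.8743 eV

Using E = hf:

E = hf = (6.626×10⁻³⁴ J·s)(6.950e+14 Hz)
E = 2.8743 eV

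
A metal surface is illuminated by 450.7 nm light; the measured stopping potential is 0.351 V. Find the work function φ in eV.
2.40 eV

The stopping potential gives the maximum kinetic energy: KE_max = eV_s = 0.351 eV

From Einstein's photoelectric equation: KE_max = hc/λ - φ
Rearranging: φ = hc/λ - KE_max

Calculate photon energy:
E_photon = hc/λ = (6.626×10⁻³⁴ J·s)(3×10⁸ m/s) / (450.7×10⁻⁹ m) = 2.7509 eV

Therefore:
φ = 2.7509 - 0.351 = 2.40 eV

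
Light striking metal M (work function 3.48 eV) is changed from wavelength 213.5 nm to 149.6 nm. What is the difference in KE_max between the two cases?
2.4805 eV

Using Einstein's equation: KE_max = hc/λ - φ

For λ₁ = 213.5 nm:
KE₁ = hc/λ₁ - φ = 5.8072 - 3.48 = 2.3272 eV

For λ₂ = 149.6 nm:
KE₂ = hc/λ₂ - φ = 8.2877 - 3.48 = 4.8077 eV

Change in KE:
ΔKE = KE₂ - KE₁ = 4.8077 - 2.3272 = 2.4805 eV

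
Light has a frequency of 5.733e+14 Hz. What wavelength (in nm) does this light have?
522.92 nm

Using the wave equation: c = fλ

Solving for wavelength:
λ = c/f = (3×10⁸ m/s) / (5.733e+14 Hz)
λ = 522.92 nm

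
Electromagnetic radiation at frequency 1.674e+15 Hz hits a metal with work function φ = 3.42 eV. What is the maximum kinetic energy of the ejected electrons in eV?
3.5031 eV

Using Einstein's photoelectric equation: KE_max = hf - φ

First, calculate the photon energy:
E_photon = hf = (6.626×10⁻³⁴ J·s)(1.674e+15 Hz)
E_photon = 6.9231 eV

Then, the maximum kinetic energy:
KE_max = E_photon - φ = 6.9231 eV - 3.42 eV = 3.5031 eV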